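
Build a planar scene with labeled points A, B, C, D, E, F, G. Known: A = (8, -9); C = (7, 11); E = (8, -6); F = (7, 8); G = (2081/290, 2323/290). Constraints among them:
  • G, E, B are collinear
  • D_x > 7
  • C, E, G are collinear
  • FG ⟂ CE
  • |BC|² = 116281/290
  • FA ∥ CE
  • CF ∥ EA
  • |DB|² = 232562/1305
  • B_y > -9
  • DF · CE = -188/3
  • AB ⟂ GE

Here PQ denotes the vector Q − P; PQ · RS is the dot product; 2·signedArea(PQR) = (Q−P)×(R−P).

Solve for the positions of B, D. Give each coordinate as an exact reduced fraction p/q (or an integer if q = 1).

B = (2371/290, -2607/290)
D = (6431/870, 3773/870)

1. B_x = 2371/290  [G, E, B are collinear ∩ AB ⟂ GE]
2. B_y = -2607/290  [G, E, B are collinear ∩ AB ⟂ GE]
   → B = (2371/290, -2607/290)
3. D_x = 6431/870  [line -1·x + 17·y + -199/3 = 0 ∩ |DB|² = 232562/1305]
4. D_y = 3773/870  [line -1·x + 17·y + -199/3 = 0 ∩ |DB|² = 232562/1305]
   → D = (6431/870, 3773/870)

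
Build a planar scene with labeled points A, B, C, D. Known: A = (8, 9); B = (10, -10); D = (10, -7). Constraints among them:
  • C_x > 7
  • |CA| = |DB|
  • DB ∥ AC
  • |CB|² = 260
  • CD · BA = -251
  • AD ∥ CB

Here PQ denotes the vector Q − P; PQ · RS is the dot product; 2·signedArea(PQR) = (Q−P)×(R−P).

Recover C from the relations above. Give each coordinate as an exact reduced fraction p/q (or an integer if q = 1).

1. C_x = 8  [AD ∥ CB ∩ DB ∥ AC]
2. C_y = 6  [AD ∥ CB ∩ DB ∥ AC]
   → C = (8, 6)

C = (8, 6)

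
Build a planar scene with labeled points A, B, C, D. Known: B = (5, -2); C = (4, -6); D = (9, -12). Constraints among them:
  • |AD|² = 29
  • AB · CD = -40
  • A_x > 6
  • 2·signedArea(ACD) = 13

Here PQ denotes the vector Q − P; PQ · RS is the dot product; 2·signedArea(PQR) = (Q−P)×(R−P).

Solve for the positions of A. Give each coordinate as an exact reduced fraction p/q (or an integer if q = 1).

1. A_x = 7  [2·signedArea(ACD) = 13 ∩ AB · CD = -40]
2. A_y = -7  [2·signedArea(ACD) = 13 ∩ AB · CD = -40]
   → A = (7, -7)

A = (7, -7)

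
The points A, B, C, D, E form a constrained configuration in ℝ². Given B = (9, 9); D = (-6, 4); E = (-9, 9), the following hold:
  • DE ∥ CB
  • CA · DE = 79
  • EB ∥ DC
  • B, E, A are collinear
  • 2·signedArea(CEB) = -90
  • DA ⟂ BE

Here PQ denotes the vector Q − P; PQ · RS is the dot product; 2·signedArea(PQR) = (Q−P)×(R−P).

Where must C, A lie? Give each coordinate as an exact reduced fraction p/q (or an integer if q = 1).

A = (-6, 9)
C = (12, 4)

1. C_x = 12  [DE ∥ CB ∩ EB ∥ DC]
2. C_y = 4  [DE ∥ CB ∩ EB ∥ DC]
   → C = (12, 4)
3. A_x = -6  [B, E, A are collinear ∩ DA ⟂ BE]
4. A_y = 9  [B, E, A are collinear ∩ DA ⟂ BE]
   → A = (-6, 9)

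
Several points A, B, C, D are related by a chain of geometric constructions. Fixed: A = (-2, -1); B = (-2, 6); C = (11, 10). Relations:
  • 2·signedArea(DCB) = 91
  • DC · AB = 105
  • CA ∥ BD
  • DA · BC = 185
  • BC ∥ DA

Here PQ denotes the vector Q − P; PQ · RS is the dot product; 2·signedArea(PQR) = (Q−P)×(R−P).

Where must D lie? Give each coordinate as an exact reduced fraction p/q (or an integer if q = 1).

1. D_x = -15  [BC ∥ DA ∩ CA ∥ BD]
2. D_y = -5  [BC ∥ DA ∩ CA ∥ BD]
   → D = (-15, -5)

D = (-15, -5)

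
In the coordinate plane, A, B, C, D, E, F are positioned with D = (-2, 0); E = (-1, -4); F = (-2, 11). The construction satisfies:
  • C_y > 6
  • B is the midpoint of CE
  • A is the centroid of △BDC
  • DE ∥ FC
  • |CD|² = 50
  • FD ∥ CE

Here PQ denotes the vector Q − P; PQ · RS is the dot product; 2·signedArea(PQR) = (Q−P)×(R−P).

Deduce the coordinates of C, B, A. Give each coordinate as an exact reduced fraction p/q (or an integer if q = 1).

1. C_x = -1  [FD ∥ CE ∩ DE ∥ FC]
2. C_y = 7  [FD ∥ CE ∩ DE ∥ FC]
   → C = (-1, 7)
3. B_x = -1  [B is the midpoint of CE]
4. B_y = 3/2  [B is the midpoint of CE]
   → B = (-1, 3/2)
5. A_x = -4/3  [A is the centroid of △BDC]
6. A_y = 17/6  [A is the centroid of △BDC]
   → A = (-4/3, 17/6)

A = (-4/3, 17/6)
B = (-1, 3/2)
C = (-1, 7)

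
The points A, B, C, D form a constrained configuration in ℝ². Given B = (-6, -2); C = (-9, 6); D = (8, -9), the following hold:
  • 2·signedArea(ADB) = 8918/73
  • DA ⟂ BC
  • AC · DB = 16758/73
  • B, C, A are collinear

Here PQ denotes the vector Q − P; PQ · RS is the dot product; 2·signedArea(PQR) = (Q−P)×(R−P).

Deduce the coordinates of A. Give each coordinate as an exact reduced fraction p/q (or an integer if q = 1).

1. A_x = -144/73  [B, C, A are collinear ∩ DA ⟂ BC]
2. A_y = -930/73  [B, C, A are collinear ∩ DA ⟂ BC]
   → A = (-144/73, -930/73)

A = (-144/73, -930/73)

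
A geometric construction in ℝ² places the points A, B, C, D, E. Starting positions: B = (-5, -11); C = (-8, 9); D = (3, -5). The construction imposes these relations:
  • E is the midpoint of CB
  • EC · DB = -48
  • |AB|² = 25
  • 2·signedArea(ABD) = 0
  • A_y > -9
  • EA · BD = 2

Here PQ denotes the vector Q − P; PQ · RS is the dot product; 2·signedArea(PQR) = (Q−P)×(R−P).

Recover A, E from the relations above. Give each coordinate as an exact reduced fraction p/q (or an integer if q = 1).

1. A_x = -1  [line -6·x + 8·y + 58 = 0 ∩ |AB|² = 25]
2. A_y = -8  [line -6·x + 8·y + 58 = 0 ∩ |AB|² = 25]
   → A = (-1, -8)
3. E_x = -13/2  [E is the midpoint of CB]
4. E_y = -1  [E is the midpoint of CB]
   → E = (-13/2, -1)

A = (-1, -8)
E = (-13/2, -1)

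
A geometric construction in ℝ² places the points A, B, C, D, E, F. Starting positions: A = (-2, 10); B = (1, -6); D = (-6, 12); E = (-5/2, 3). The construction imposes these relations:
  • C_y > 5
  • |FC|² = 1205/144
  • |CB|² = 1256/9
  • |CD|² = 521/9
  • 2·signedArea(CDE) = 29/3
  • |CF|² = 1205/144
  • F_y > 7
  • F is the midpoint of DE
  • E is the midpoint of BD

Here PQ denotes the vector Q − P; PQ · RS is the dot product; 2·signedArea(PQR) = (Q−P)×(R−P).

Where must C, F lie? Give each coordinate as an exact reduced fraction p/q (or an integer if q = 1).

C = (-7/3, 16/3)
F = (-17/4, 15/2)

1. C_x = -7/3  [line 9·x + 7/2·y + 7/3 = 0 ∩ |CB|² = 1256/9]
2. C_y = 16/3  [line 9·x + 7/2·y + 7/3 = 0 ∩ |CB|² = 1256/9]
   → C = (-7/3, 16/3)
3. F_x = -17/4  [F is the midpoint of DE]
4. F_y = 15/2  [F is the midpoint of DE]
   → F = (-17/4, 15/2)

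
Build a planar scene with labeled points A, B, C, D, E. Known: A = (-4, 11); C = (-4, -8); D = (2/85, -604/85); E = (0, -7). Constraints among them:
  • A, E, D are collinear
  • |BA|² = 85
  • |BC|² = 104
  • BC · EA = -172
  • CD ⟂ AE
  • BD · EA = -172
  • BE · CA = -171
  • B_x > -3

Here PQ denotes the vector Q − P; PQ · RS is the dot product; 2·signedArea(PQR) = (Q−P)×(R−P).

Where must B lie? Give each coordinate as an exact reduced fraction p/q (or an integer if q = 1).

B = (-2, 2)

1. B_x = -2  [BD · EA = -172 ∩ BE · CA = -171]
2. B_y = 2  [BD · EA = -172 ∩ BE · CA = -171]
   → B = (-2, 2)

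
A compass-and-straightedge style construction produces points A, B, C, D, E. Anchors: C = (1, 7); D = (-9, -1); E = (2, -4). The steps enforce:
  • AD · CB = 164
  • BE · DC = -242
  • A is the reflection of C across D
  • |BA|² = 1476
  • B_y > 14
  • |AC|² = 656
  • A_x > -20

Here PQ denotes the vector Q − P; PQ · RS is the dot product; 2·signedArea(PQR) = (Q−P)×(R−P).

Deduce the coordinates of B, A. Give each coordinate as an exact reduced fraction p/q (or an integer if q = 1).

1. A_x = -19  [A is the reflection of C across D]
2. A_y = -9  [A is the reflection of C across D]
   → A = (-19, -9)
3. B_x = 11  [line -10·x + -8·y + 230 = 0 ∩ |BA|² = 1476]
4. B_y = 15  [line -10·x + -8·y + 230 = 0 ∩ |BA|² = 1476]
   → B = (11, 15)

A = (-19, -9)
B = (11, 15)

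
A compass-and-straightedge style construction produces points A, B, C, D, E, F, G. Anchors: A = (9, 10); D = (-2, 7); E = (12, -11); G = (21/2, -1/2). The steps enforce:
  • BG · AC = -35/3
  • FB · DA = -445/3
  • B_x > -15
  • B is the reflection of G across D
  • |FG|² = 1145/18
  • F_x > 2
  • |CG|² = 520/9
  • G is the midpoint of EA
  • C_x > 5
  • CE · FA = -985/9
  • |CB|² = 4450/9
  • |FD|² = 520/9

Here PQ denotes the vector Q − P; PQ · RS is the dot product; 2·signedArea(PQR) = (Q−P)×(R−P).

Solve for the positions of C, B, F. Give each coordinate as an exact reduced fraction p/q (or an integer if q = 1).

1. B_x = -29/2  [B is the reflection of G across D]
2. B_y = 29/2  [B is the reflection of G across D]
   → B = (-29/2, 29/2)
3. F_x = 8/3  [line -11·x + -3·y + 97/3 = 0 ∩ |FD|² = 520/9]
4. F_y = 1  [line -11·x + -3·y + 97/3 = 0 ∩ |FD|² = 520/9]
   → F = (8/3, 1)
5. C_x = 35/6  [CE · FA = -985/9 ∩ BG · AC = -35/3]
6. C_y = 11/2  [CE · FA = -985/9 ∩ BG · AC = -35/3]
   → C = (35/6, 11/2)

B = (-29/2, 29/2)
C = (35/6, 11/2)
F = (8/3, 1)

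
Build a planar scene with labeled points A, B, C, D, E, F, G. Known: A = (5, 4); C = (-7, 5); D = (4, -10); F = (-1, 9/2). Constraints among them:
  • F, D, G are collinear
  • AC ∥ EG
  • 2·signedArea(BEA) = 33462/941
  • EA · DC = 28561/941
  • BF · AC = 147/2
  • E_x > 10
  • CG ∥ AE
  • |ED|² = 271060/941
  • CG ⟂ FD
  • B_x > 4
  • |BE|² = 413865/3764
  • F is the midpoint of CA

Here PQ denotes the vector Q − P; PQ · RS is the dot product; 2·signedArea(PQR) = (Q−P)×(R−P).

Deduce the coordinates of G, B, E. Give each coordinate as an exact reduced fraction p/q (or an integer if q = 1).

1. G_x = -1686/941  [F, D, G are collinear ∩ CG ⟂ FD]
2. G_y = 6395/941  [F, D, G are collinear ∩ CG ⟂ FD]
   → G = (-1686/941, 6395/941)
3. E_x = 9606/941  [AC ∥ EG ∩ CG ∥ AE]
4. E_y = 5454/941  [AC ∥ EG ∩ CG ∥ AE]
   → E = (9606/941, 5454/941)
5. B_x = 9/2  [2·signedArea(BEA) = 33462/941 ∩ BF · AC = 147/2]
6. B_y = -3  [2·signedArea(BEA) = 33462/941 ∩ BF · AC = 147/2]
   → B = (9/2, -3)

B = (9/2, -3)
E = (9606/941, 5454/941)
G = (-1686/941, 6395/941)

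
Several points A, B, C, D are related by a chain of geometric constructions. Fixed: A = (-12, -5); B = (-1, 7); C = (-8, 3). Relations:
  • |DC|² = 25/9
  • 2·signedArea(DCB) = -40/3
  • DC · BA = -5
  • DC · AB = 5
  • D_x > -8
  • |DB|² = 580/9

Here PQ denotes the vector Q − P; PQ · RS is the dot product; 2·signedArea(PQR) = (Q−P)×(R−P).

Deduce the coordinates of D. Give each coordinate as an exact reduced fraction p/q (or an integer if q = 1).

D = (-7, 5/3)

1. D_x = -7  [2·signedArea(DCB) = -40/3 ∩ DC · BA = -5]
2. D_y = 5/3  [2·signedArea(DCB) = -40/3 ∩ DC · BA = -5]
   → D = (-7, 5/3)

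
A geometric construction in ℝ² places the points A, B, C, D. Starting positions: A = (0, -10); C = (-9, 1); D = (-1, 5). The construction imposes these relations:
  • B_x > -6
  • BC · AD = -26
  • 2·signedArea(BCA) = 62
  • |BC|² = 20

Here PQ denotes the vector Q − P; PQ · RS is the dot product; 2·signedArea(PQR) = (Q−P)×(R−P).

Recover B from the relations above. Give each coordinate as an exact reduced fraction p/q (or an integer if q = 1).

B = (-5, 3)

1. B_x = -5  [BC · AD = -26 ∩ 2·signedArea(BCA) = 62]
2. B_y = 3  [BC · AD = -26 ∩ 2·signedArea(BCA) = 62]
   → B = (-5, 3)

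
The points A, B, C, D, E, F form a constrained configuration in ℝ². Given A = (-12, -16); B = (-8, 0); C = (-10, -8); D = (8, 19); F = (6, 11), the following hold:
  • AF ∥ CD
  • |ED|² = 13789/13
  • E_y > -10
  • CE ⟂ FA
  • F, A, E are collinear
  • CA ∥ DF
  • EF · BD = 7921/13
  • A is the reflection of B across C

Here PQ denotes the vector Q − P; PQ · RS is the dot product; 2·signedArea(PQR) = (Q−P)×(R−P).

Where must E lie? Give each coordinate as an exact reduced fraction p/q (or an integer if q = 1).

1. E_x = -100/13  [F, A, E are collinear ∩ CE ⟂ FA]
2. E_y = -124/13  [F, A, E are collinear ∩ CE ⟂ FA]
   → E = (-100/13, -124/13)

E = (-100/13, -124/13)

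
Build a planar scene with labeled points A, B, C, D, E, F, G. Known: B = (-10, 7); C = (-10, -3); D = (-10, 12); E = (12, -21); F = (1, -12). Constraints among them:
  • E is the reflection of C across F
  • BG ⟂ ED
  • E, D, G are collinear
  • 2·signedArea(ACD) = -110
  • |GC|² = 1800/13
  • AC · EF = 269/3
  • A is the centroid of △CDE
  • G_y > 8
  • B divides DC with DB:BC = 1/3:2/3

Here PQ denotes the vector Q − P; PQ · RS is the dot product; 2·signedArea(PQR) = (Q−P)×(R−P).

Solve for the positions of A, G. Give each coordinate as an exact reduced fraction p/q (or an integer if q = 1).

A = (-8/3, -4)
G = (-100/13, 111/13)

1. A_x = -8/3  [A is the centroid of △CDE]
2. A_y = -4  [A is the centroid of △CDE]
   → A = (-8/3, -4)
3. G_x = -100/13  [E, D, G are collinear ∩ BG ⟂ ED]
4. G_y = 111/13  [E, D, G are collinear ∩ BG ⟂ ED]
   → G = (-100/13, 111/13)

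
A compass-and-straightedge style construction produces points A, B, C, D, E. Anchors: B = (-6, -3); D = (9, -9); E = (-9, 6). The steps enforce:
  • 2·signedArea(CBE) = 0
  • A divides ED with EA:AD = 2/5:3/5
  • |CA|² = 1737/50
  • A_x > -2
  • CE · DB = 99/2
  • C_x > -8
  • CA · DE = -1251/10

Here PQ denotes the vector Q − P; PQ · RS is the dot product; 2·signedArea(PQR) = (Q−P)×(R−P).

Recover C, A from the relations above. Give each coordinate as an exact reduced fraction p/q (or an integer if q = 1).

A = (-9/5, 0)
C = (-15/2, 3/2)

1. C_x = -15/2  [2·signedArea(CBE) = 0 ∩ CE · DB = 99/2]
2. C_y = 3/2  [2·signedArea(CBE) = 0 ∩ CE · DB = 99/2]
   → C = (-15/2, 3/2)
3. A_x = -9/5  [A divides ED with EA:AD = 2/5:3/5]
4. A_y = 0  [A divides ED with EA:AD = 2/5:3/5]
   → A = (-9/5, 0)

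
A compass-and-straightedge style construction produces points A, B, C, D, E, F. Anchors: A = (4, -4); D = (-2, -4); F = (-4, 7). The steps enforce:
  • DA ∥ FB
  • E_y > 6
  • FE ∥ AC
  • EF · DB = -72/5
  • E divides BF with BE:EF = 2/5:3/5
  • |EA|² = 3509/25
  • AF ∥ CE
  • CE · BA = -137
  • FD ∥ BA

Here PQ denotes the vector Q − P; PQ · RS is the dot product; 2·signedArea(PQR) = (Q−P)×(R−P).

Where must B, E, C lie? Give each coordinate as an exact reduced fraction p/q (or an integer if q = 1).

1. B_x = 2  [FD ∥ BA ∩ DA ∥ FB]
2. B_y = 7  [FD ∥ BA ∩ DA ∥ FB]
   → B = (2, 7)
3. E_x = -2/5  [E divides BF with BE:EF = 2/5:3/5]
4. E_y = 7  [E divides BF with BE:EF = 2/5:3/5]
   → E = (-2/5, 7)
5. C_x = 38/5  [AF ∥ CE ∩ FE ∥ AC]
6. C_y = -4  [AF ∥ CE ∩ FE ∥ AC]
   → C = (38/5, -4)

B = (2, 7)
C = (38/5, -4)
E = (-2/5, 7)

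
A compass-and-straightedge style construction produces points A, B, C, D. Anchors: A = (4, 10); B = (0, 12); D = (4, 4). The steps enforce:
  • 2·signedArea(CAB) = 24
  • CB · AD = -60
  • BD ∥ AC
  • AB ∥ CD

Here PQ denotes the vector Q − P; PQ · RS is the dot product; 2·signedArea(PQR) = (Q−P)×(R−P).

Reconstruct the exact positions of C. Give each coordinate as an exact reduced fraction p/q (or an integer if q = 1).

1. C_x = 8  [AB ∥ CD ∩ BD ∥ AC]
2. C_y = 2  [AB ∥ CD ∩ BD ∥ AC]
   → C = (8, 2)

C = (8, 2)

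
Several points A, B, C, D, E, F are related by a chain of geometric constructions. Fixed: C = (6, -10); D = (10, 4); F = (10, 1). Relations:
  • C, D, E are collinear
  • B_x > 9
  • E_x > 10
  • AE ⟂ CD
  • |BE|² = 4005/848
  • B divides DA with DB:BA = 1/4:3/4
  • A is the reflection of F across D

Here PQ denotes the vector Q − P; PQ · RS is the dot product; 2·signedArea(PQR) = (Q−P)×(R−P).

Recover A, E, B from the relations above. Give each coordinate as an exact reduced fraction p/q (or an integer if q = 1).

1. A_x = 10  [A is the reflection of F across D]
2. A_y = 7  [A is the reflection of F across D]
   → A = (10, 7)
3. E_x = 572/53  [C, D, E are collinear ∩ AE ⟂ CD]
4. E_y = 359/53  [C, D, E are collinear ∩ AE ⟂ CD]
   → E = (572/53, 359/53)
5. B_x = 10  [B divides DA with DB:BA = 1/4:3/4]
6. B_y = 19/4  [B divides DA with DB:BA = 1/4:3/4]
   → B = (10, 19/4)

A = (10, 7)
B = (10, 19/4)
E = (572/53, 359/53)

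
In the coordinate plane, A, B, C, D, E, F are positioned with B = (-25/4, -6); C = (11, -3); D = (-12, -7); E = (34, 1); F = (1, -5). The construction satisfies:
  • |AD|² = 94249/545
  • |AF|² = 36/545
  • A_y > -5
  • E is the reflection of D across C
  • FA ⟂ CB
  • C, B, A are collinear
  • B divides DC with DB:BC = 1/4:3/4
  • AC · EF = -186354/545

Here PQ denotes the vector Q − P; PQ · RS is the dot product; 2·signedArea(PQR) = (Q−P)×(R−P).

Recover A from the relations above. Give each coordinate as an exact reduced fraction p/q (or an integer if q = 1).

A = (521/545, -2587/545)

1. A_x = 521/545  [C, B, A are collinear ∩ FA ⟂ CB]
2. A_y = -2587/545  [C, B, A are collinear ∩ FA ⟂ CB]
   → A = (521/545, -2587/545)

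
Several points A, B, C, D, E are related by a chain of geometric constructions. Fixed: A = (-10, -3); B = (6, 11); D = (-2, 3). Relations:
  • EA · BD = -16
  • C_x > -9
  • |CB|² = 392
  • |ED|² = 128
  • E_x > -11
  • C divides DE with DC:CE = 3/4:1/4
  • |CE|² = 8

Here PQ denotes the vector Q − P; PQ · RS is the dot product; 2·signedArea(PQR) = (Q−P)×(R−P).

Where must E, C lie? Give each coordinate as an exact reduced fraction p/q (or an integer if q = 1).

1. E_x = -10  [line 8·x + 8·y + 120 = 0 ∩ |ED|² = 128]
2. E_y = -5  [line 8·x + 8·y + 120 = 0 ∩ |ED|² = 128]
   → E = (-10, -5)
3. C_x = -8  [C divides DE with DC:CE = 3/4:1/4]
4. C_y = -3  [C divides DE with DC:CE = 3/4:1/4]
   → C = (-8, -3)

C = (-8, -3)
E = (-10, -5)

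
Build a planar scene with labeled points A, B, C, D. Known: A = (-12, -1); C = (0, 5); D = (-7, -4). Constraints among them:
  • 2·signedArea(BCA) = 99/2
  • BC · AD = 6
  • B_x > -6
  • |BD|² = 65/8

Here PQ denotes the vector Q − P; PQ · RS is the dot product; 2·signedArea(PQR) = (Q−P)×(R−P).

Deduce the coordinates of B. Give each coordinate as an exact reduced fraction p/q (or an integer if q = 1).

B = (-21/4, -7/4)

1. B_x = -21/4  [2·signedArea(BCA) = 99/2 ∩ BC · AD = 6]
2. B_y = -7/4  [2·signedArea(BCA) = 99/2 ∩ BC · AD = 6]
   → B = (-21/4, -7/4)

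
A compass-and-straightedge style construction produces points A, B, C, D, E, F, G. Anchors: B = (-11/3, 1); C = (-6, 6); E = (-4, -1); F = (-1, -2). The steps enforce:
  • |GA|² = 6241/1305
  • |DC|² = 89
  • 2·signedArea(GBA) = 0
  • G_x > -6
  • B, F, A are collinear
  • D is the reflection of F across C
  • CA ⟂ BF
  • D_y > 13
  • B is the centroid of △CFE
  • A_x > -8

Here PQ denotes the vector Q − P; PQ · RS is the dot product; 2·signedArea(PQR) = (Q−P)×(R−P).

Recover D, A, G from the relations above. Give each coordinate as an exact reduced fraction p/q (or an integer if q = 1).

A = (-1041/145, 718/145)
D = (-11, 14)
G = (-2491/435, 481/145)

1. D_x = -11  [D is the reflection of F across C]
2. D_y = 14  [D is the reflection of F across C]
   → D = (-11, 14)
3. A_x = -1041/145  [B, F, A are collinear ∩ CA ⟂ BF]
4. A_y = 718/145  [B, F, A are collinear ∩ CA ⟂ BF]
   → A = (-1041/145, 718/145)
5. G_x = -2491/435  [line -573/145·x + -1528/435·y + -955/87 = 0 ∩ |GA|² = 6241/1305]
6. G_y = 481/145  [line -573/145·x + -1528/435·y + -955/87 = 0 ∩ |GA|² = 6241/1305]
   → G = (-2491/435, 481/145)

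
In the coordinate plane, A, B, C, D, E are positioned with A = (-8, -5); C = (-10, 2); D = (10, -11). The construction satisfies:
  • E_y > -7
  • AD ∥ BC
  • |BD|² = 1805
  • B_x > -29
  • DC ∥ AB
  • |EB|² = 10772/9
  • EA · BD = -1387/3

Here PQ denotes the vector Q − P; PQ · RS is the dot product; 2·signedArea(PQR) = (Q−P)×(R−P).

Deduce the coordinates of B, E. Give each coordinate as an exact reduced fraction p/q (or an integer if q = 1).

B = (-28, 8)
E = (10/3, -20/3)

1. B_x = -28  [AD ∥ BC ∩ DC ∥ AB]
2. B_y = 8  [AD ∥ BC ∩ DC ∥ AB]
   → B = (-28, 8)
3. E_x = 10/3  [line -38·x + 19·y + 760/3 = 0 ∩ |EB|² = 10772/9]
4. E_y = -20/3  [line -38·x + 19·y + 760/3 = 0 ∩ |EB|² = 10772/9]
   → E = (10/3, -20/3)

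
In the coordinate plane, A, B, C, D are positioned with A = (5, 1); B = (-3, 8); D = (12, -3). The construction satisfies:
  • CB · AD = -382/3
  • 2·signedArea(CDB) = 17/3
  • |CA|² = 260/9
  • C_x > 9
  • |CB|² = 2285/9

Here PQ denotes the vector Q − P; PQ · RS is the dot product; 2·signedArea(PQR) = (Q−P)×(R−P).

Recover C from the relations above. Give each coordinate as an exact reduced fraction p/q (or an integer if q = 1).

1. C_x = 29/3  [CB · AD = -382/3 ∩ 2·signedArea(CDB) = 17/3]
2. C_y = -5/3  [CB · AD = -382/3 ∩ 2·signedArea(CDB) = 17/3]
   → C = (29/3, -5/3)

C = (29/3, -5/3)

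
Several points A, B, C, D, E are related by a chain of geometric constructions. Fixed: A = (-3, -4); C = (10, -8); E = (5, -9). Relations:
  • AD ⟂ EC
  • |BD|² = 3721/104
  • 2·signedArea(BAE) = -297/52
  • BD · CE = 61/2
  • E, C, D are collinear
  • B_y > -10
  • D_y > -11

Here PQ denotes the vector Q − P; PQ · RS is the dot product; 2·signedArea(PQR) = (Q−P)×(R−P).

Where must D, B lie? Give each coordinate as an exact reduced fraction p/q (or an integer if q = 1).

1. D_x = -45/26  [E, C, D are collinear ∩ AD ⟂ EC]
2. D_y = -269/26  [E, C, D are collinear ∩ AD ⟂ EC]
   → D = (-45/26, -269/26)
3. B_x = 215/52  [2·signedArea(BAE) = -297/52 ∩ BD · CE = 61/2]
4. B_y = -477/52  [2·signedArea(BAE) = -297/52 ∩ BD · CE = 61/2]
   → B = (215/52, -477/52)

B = (215/52, -477/52)
D = (-45/26, -269/26)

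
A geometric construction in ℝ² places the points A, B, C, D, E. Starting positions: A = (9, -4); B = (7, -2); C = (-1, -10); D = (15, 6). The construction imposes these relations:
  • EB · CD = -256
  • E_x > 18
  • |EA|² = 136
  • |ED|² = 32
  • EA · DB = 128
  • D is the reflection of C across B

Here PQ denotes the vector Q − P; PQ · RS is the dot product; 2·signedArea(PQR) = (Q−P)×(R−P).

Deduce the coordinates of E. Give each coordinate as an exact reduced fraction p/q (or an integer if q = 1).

1. E_x = 19  [line 8·x + 8·y + -168 = 0 ∩ |ED|² = 32]
2. E_y = 2  [line 8·x + 8·y + -168 = 0 ∩ |ED|² = 32]
   → E = (19, 2)

E = (19, 2)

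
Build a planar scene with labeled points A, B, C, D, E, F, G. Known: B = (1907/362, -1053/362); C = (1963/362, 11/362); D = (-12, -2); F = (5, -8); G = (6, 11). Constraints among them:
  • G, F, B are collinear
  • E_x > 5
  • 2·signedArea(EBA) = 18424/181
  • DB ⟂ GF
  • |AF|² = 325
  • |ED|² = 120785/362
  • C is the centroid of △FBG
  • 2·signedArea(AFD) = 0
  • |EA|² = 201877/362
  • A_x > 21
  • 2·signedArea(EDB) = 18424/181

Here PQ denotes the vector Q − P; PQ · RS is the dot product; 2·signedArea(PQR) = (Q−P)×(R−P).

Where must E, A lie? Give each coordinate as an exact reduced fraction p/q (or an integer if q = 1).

1. E_x = 2019/362  [line 329/362·x + 6251/362·y + -10199/181 = 0 ∩ |ED|² = 120785/362]
2. E_y = 1075/362  [line 329/362·x + 6251/362·y + -10199/181 = 0 ∩ |ED|² = 120785/362]
   → E = (2019/362, 1075/362)
3. A_x = 22  [2·signedArea(AFD) = 0 ∩ 2·signedArea(EBA) = 18424/181]
4. A_y = -14  [2·signedArea(AFD) = 0 ∩ 2·signedArea(EBA) = 18424/181]
   → A = (22, -14)

A = (22, -14)
E = (2019/362, 1075/362)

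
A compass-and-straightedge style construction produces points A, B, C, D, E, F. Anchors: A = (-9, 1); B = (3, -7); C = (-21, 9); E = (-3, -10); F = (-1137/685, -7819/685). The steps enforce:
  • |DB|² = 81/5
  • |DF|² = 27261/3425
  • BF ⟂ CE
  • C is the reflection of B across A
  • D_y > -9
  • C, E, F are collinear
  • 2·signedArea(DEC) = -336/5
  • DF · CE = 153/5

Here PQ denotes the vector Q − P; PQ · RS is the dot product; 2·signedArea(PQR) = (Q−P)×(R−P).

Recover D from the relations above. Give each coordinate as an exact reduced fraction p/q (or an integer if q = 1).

D = (-3/5, -44/5)

1. D_x = -3/5  [2·signedArea(DEC) = -336/5 ∩ DF · CE = 153/5]
2. D_y = -44/5  [2·signedArea(DEC) = -336/5 ∩ DF · CE = 153/5]
   → D = (-3/5, -44/5)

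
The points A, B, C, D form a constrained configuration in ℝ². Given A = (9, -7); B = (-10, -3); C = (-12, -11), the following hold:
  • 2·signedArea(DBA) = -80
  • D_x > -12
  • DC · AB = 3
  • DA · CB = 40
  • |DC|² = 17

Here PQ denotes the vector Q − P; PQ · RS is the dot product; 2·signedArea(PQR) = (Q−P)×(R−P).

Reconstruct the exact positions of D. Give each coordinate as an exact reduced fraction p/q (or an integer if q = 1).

D = (-11, -7)

1. D_x = -11  [DA · CB = 40 ∩ DC · AB = 3]
2. D_y = -7  [DA · CB = 40 ∩ DC · AB = 3]
   → D = (-11, -7)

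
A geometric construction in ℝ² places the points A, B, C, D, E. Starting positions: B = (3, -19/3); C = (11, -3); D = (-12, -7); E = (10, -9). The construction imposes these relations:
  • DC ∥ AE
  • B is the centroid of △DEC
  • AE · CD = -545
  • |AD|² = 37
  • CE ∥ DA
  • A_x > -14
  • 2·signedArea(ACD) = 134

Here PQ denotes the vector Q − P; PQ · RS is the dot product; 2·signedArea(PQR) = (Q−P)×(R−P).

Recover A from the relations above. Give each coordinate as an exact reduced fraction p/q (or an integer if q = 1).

A = (-13, -13)

1. A_x = -13  [DC ∥ AE ∩ CE ∥ DA]
2. A_y = -13  [DC ∥ AE ∩ CE ∥ DA]
   → A = (-13, -13)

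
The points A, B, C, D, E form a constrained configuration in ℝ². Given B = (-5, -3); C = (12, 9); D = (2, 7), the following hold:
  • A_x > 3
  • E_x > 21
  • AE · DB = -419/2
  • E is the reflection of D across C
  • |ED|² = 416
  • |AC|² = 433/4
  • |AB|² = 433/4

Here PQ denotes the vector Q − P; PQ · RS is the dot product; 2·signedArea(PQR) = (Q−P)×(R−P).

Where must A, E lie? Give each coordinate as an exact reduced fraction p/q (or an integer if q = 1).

A = (7/2, 3)
E = (22, 11)

1. E_x = 22  [E is the reflection of D across C]
2. E_y = 11  [E is the reflection of D across C]
   → E = (22, 11)
3. A_x = 7/2  [line 7·x + 10·y + -109/2 = 0 ∩ |AB|² = 433/4]
4. A_y = 3  [line 7·x + 10·y + -109/2 = 0 ∩ |AB|² = 433/4]
   → A = (7/2, 3)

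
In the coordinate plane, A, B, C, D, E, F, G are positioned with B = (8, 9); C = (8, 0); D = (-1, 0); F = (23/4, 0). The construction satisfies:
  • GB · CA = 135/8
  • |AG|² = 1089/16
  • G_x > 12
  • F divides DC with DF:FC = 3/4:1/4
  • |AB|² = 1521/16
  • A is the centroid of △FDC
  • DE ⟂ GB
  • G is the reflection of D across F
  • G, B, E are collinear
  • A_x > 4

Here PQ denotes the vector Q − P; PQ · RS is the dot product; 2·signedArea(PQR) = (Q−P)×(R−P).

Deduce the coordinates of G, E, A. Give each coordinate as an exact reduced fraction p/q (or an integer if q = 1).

1. G_x = 25/2  [G is the reflection of D across F]
2. G_y = 0  [G is the reflection of D across F]
   → G = (25/2, 0)
3. E_x = 49/5  [G, B, E are collinear ∩ DE ⟂ GB]
4. E_y = 27/5  [G, B, E are collinear ∩ DE ⟂ GB]
   → E = (49/5, 27/5)
5. A_x = 17/4  [A is the centroid of △FDC]
6. A_y = 0  [A is the centroid of △FDC]
   → A = (17/4, 0)

A = (17/4, 0)
E = (49/5, 27/5)
G = (25/2, 0)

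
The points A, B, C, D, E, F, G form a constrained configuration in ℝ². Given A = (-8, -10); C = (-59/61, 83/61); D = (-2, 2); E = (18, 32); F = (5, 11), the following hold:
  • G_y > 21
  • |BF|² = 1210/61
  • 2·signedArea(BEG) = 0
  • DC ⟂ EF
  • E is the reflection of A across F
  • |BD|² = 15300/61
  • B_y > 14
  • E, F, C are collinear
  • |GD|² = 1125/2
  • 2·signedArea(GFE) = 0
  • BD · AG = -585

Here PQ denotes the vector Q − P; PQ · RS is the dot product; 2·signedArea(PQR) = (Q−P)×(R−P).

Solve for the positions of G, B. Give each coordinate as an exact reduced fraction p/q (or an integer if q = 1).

B = (448/61, 902/61)
G = (23/2, 43/2)

1. G_x = 23/2  [line -21·x + 13·y + -38 = 0 ∩ |GD|² = 1125/2]
2. G_y = 43/2  [line -21·x + 13·y + -38 = 0 ∩ |GD|² = 1125/2]
   → G = (23/2, 43/2)
3. B_x = 448/61  [2·signedArea(BEG) = 0 ∩ BD · AG = -585]
4. B_y = 902/61  [2·signedArea(BEG) = 0 ∩ BD · AG = -585]
   → B = (448/61, 902/61)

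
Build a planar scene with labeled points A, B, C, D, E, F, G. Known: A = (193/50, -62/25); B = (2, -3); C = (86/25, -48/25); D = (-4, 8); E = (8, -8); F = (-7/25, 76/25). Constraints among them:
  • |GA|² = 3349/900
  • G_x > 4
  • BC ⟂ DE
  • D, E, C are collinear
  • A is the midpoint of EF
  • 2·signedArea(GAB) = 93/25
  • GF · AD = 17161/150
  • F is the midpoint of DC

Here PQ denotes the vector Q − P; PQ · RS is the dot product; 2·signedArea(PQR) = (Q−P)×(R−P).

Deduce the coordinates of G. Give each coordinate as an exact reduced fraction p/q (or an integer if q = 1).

1. G_x = 112/25  [GF · AD = 17161/150 ∩ 2·signedArea(GAB) = 93/25]
2. G_y = -323/75  [GF · AD = 17161/150 ∩ 2·signedArea(GAB) = 93/25]
   → G = (112/25, -323/75)

G = (112/25, -323/75)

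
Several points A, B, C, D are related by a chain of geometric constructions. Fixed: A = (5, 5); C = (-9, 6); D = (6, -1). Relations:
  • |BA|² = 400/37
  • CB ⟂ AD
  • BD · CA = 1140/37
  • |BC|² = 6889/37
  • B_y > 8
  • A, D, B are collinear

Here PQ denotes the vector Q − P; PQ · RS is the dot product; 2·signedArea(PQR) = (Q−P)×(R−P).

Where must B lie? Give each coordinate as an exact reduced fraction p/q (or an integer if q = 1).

B = (165/37, 305/37)

1. B_x = 165/37  [A, D, B are collinear ∩ CB ⟂ AD]
2. B_y = 305/37  [A, D, B are collinear ∩ CB ⟂ AD]
   → B = (165/37, 305/37)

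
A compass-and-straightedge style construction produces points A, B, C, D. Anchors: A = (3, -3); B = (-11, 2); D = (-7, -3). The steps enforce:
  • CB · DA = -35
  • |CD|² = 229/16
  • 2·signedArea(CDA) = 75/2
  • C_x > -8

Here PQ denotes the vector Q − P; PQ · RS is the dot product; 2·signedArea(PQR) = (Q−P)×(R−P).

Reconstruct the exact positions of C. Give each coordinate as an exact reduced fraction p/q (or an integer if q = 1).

1. C_x = -15/2  [2·signedArea(CDA) = 75/2 ∩ CB · DA = -35]
2. C_y = 3/4  [2·signedArea(CDA) = 75/2 ∩ CB · DA = -35]
   → C = (-15/2, 3/4)

C = (-15/2, 3/4)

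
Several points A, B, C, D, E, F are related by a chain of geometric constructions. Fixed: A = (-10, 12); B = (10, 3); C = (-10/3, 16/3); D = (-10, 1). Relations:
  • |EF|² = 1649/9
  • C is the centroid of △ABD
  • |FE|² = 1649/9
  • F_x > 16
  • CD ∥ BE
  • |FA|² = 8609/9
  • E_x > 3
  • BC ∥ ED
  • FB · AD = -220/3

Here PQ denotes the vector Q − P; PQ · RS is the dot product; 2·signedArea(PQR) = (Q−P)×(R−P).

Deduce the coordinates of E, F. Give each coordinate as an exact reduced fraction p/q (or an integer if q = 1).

E = (10/3, -4/3)
F = (50/3, -11/3)

1. E_x = 10/3  [BC ∥ ED ∩ CD ∥ BE]
2. E_y = -4/3  [BC ∥ ED ∩ CD ∥ BE]
   → E = (10/3, -4/3)
3. F_y = -11/3  [FB · AD = -220/3]
4. F_x = 50/3  [|FA|² = 8609/9]
   → F = (50/3, -11/3)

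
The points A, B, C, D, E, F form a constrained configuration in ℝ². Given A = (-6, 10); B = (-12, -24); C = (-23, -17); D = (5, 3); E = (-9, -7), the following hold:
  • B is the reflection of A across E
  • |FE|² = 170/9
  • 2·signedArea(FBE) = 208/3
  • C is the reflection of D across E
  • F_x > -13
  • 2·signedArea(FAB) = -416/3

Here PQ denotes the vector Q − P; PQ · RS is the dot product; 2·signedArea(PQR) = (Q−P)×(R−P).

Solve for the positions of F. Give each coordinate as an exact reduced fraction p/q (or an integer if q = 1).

1. F_x = -38/3  [line 34·x + -6·y + 1208/3 = 0 ∩ |FE|² = 170/9]
2. F_y = -14/3  [line 34·x + -6·y + 1208/3 = 0 ∩ |FE|² = 170/9]
   → F = (-38/3, -14/3)

F = (-38/3, -14/3)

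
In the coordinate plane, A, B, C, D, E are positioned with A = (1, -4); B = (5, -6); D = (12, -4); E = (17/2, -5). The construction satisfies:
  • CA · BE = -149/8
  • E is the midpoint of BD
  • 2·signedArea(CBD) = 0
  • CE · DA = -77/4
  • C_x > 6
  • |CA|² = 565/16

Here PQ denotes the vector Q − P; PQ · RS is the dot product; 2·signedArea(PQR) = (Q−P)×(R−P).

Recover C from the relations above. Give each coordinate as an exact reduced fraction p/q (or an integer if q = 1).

C = (27/4, -11/2)

1. C_x = 27/4  [2·signedArea(CBD) = 0 ∩ CA · BE = -149/8]
2. C_y = -11/2  [2·signedArea(CBD) = 0 ∩ CA · BE = -149/8]
   → C = (27/4, -11/2)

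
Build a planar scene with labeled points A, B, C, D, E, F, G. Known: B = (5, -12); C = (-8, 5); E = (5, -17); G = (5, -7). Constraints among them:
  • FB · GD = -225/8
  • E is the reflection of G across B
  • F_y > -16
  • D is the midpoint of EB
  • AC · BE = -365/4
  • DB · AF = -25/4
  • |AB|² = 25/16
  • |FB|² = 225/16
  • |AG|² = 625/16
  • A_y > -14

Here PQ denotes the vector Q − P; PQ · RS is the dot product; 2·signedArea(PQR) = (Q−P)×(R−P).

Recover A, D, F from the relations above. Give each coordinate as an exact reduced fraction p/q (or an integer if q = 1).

A = (5, -53/4)
D = (5, -29/2)
F = (5, -63/4)

1. A_y = -53/4  [AC · BE = -365/4]
2. A_x = 5  [|AG|² = 625/16]
   → A = (5, -53/4)
3. D_x = 5  [D is the midpoint of EB]
4. D_y = -29/2  [D is the midpoint of EB]
   → D = (5, -29/2)
5. F_y = -63/4  [FB · GD = -225/8]
6. F_x = 5  [|FB|² = 225/16]
   → F = (5, -63/4)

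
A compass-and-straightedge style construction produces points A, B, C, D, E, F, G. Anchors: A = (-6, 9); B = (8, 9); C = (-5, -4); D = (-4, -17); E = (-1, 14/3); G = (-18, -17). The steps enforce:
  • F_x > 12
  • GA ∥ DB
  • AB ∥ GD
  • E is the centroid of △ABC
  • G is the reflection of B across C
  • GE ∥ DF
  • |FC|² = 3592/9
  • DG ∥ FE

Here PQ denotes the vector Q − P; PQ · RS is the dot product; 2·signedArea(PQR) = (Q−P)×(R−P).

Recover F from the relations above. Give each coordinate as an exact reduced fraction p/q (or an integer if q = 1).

F = (13, 14/3)

1. F_x = 13  [DG ∥ FE ∩ GE ∥ DF]
2. F_y = 14/3  [DG ∥ FE ∩ GE ∥ DF]
   → F = (13, 14/3)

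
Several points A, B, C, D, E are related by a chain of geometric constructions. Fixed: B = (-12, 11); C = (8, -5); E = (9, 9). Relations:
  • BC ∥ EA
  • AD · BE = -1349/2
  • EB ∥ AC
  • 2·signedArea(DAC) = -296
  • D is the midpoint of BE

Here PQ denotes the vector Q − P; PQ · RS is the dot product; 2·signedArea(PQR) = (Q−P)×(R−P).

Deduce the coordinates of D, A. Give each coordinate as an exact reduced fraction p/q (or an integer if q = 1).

1. D_x = -3/2  [D is the midpoint of BE]
2. D_y = 10  [D is the midpoint of BE]
   → D = (-3/2, 10)
3. A_x = 29  [EB ∥ AC ∩ BC ∥ EA]
4. A_y = -7  [EB ∥ AC ∩ BC ∥ EA]
   → A = (29, -7)

A = (29, -7)
D = (-3/2, 10)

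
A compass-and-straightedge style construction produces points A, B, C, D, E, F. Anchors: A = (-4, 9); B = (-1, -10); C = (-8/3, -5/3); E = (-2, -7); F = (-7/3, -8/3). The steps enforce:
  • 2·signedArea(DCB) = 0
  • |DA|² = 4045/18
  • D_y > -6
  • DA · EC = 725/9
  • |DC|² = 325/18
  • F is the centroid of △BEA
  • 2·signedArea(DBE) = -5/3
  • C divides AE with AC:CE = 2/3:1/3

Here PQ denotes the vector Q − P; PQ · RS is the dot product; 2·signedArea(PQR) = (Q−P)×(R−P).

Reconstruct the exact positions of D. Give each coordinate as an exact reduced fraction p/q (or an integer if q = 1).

D = (-11/6, -35/6)

1. D_x = -11/6  [2·signedArea(DCB) = 0 ∩ 2·signedArea(DBE) = -5/3]
2. D_y = -35/6  [2·signedArea(DCB) = 0 ∩ 2·signedArea(DBE) = -5/3]
   → D = (-11/6, -35/6)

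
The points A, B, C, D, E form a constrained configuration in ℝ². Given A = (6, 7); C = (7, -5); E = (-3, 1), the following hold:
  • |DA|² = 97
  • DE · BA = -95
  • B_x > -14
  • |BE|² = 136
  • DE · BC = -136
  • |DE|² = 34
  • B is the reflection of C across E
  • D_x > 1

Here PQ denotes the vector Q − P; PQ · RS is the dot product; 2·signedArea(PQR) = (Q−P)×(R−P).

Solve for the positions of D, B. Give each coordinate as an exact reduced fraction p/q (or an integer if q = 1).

B = (-13, 7)
D = (2, -2)

1. B_x = -13  [B is the reflection of C across E]
2. B_y = 7  [B is the reflection of C across E]
   → B = (-13, 7)
3. D_x = 2  [DE · BC = -136 ∩ DE · BA = -95]
4. D_y = -2  [DE · BC = -136 ∩ DE · BA = -95]
   → D = (2, -2)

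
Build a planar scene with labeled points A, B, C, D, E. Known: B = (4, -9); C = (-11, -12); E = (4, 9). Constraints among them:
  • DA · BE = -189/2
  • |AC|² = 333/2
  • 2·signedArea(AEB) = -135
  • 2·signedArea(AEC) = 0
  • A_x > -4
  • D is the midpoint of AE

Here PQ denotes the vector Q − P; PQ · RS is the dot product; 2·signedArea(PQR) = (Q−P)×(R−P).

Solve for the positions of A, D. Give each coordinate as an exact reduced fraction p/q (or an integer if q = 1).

1. A_x = -7/2  [2·signedArea(AEC) = 0 ∩ 2·signedArea(AEB) = -135]
2. A_y = -3/2  [2·signedArea(AEC) = 0 ∩ 2·signedArea(AEB) = -135]
   → A = (-7/2, -3/2)
3. D_x = 1/4  [D is the midpoint of AE]
4. D_y = 15/4  [D is the midpoint of AE]
   → D = (1/4, 15/4)

A = (-7/2, -3/2)
D = (1/4, 15/4)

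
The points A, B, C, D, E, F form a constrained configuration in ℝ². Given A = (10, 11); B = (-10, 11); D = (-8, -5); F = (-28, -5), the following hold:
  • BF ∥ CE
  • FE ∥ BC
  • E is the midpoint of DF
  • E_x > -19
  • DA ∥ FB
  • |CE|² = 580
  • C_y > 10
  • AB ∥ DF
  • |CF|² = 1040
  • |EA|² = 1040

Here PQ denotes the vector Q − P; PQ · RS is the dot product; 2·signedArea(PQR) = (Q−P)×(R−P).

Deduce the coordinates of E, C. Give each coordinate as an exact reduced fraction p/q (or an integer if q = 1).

1. E_x = -18  [E is the midpoint of DF]
2. E_y = -5  [E is the midpoint of DF]
   → E = (-18, -5)
3. C_x = 0  [BF ∥ CE ∩ FE ∥ BC]
4. C_y = 11  [BF ∥ CE ∩ FE ∥ BC]
   → C = (0, 11)

C = (0, 11)
E = (-18, -5)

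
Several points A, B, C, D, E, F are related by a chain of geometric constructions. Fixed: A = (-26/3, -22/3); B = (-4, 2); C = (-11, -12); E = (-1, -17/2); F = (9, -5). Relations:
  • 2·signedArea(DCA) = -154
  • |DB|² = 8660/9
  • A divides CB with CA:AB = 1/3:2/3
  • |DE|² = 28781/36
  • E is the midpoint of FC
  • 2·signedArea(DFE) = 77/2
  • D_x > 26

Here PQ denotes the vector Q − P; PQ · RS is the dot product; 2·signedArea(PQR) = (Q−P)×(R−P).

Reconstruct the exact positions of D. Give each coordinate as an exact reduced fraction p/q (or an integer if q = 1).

1. D_x = 80/3  [2·signedArea(DFE) = 77/2 ∩ 2·signedArea(DCA) = -154]
2. D_y = -8/3  [2·signedArea(DFE) = 77/2 ∩ 2·signedArea(DCA) = -154]
   → D = (80/3, -8/3)

D = (80/3, -8/3)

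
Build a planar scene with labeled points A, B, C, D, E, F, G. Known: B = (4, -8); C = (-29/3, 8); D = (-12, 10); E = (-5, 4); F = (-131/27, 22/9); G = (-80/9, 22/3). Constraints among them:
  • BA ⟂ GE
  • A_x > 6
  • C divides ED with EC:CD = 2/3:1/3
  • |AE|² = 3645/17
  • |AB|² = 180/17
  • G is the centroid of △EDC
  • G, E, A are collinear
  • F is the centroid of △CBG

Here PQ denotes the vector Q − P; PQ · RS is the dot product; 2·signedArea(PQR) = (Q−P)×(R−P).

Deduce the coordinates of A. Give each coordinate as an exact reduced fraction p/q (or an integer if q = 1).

1. A_x = 104/17  [G, E, A are collinear ∩ BA ⟂ GE]
2. A_y = -94/17  [G, E, A are collinear ∩ BA ⟂ GE]
   → A = (104/17, -94/17)

A = (104/17, -94/17)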